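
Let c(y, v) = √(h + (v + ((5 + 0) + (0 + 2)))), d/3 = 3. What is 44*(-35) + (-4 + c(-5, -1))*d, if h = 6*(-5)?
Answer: -1576 + 18*I*√6 ≈ -1576.0 + 44.091*I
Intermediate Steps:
d = 9 (d = 3*3 = 9)
h = -30
c(y, v) = √(-23 + v) (c(y, v) = √(-30 + (v + ((5 + 0) + (0 + 2)))) = √(-30 + (v + (5 + 2))) = √(-30 + (v + 7)) = √(-30 + (7 + v)) = √(-23 + v))
44*(-35) + (-4 + c(-5, -1))*d = 44*(-35) + (-4 + √(-23 - 1))*9 = -1540 + (-4 + √(-24))*9 = -1540 + (-4 + 2*I*√6)*9 = -1540 + (-36 + 18*I*√6) = -1576 + 18*I*√6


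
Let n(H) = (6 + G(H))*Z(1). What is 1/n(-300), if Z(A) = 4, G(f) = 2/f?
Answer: 75/1798 ≈ 0.041713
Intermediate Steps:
n(H) = 24 + 8/H (n(H) = (6 + 2/H)*4 = 24 + 8/H)
1/n(-300) = 1/(24 + 8/(-300)) = 1/(24 + 8*(-1/300)) = 1/(24 - 2/75) = 1/(1798/75) = 75/1798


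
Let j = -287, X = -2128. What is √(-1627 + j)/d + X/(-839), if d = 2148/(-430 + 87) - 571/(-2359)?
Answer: 2128/839 - 115591*I*√1914/695897 ≈ 2.5364 - 7.2669*I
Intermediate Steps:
d = -695897/115591 (d = 2148/(-343) - 571*(-1/2359) = 2148*(-1/343) + 571/2359 = -2148/343 + 571/2359 = -695897/115591 ≈ -6.0203)
√(-1627 + j)/d + X/(-839) = √(-1627 - 287)/(-695897/115591) - 2128/(-839) = √(-1914)*(-115591/695897) - 2128*(-1/839) = (I*√1914)*(-115591/695897) + 2128/839 = -115591*I*√1914/695897 + 2128/839 = 2128/839 - 115591*I*√1914/695897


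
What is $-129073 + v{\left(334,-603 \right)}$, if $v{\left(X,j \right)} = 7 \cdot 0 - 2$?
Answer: $-129075$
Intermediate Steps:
$v{\left(X,j \right)} = -2$ ($v{\left(X,j \right)} = 0 - 2 = -2$)
$-129073 + v{\left(334,-603 \right)} = -129073 - 2 = -129075$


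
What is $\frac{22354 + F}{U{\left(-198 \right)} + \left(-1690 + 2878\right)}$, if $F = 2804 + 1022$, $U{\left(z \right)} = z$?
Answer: $\frac{238}{9} \approx 26.444$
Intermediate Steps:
$F = 3826$
$\frac{22354 + F}{U{\left(-198 \right)} + \left(-1690 + 2878\right)} = \frac{22354 + 3826}{-198 + \left(-1690 + 2878\right)} = \frac{26180}{-198 + 1188} = \frac{26180}{990} = 26180 \cdot \frac{1}{990} = \frac{238}{9}$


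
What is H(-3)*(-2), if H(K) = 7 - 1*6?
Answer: -2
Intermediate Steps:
H(K) = 1 (H(K) = 7 - 6 = 1)
H(-3)*(-2) = 1*(-2) = -2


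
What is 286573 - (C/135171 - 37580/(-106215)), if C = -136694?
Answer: 274292787240425/957145851 ≈ 2.8657e+5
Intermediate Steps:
286573 - (C/135171 - 37580/(-106215)) = 286573 - (-136694/135171 - 37580/(-106215)) = 286573 - (-136694*1/135171 - 37580*(-1/106215)) = 286573 - (-136694/135171 + 7516/21243) = 286573 - 1*(-629281802/957145851) = 286573 + 629281802/957145851 = 274292787240425/957145851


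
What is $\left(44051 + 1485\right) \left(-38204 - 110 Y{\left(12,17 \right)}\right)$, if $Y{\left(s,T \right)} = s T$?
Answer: $-2761485184$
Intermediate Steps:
$Y{\left(s,T \right)} = T s$
$\left(44051 + 1485\right) \left(-38204 - 110 Y{\left(12,17 \right)}\right) = \left(44051 + 1485\right) \left(-38204 - 110 \cdot 17 \cdot 12\right) = 45536 \left(-38204 - 22440\right) = 45536 \left(-60644\right) = -2761485184$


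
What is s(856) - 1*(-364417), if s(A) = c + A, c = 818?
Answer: 366091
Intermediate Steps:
s(A) = 818 + A
s(856) - 1*(-364417) = (818 + 856) - 1*(-364417) = 1674 + 364417 = 366091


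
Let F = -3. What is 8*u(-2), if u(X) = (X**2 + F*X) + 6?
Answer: 128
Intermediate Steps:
u(X) = 6 + X**2 - 3*X (u(X) = (X**2 - 3*X) + 6 = 6 + X**2 - 3*X)
8*u(-2) = 8*(6 + (-2)**2 - 3*(-2)) = 8*(6 + 4 + 6) = 8*16 = 128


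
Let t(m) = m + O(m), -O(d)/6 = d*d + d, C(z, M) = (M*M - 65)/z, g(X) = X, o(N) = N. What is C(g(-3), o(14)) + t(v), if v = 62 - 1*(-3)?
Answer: -77156/3 ≈ -25719.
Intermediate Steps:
C(z, M) = (-65 + M**2)/z (C(z, M) = (M**2 - 65)/z = (-65 + M**2)/z)
O(d) = -6*d - 6*d**2 (O(d) = -6*(d*d + d) = -6*(d**2 + d) = -6*(d + d**2) = -6*d - 6*d**2)
v = 65 (v = 62 + 3 = 65)
t(m) = m - 6*m*(1 + m)
C(g(-3), o(14)) + t(v) = (-65 + 14**2)/(-3) + 65*(-5 - 6*65) = -(-65 + 196)/3 + 65*(-5 - 390) = -1/3*131 + 65*(-395) = -131/3 - 25675 = -77156/3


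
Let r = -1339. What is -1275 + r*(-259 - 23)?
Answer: 376323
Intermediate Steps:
-1275 + r*(-259 - 23) = -1275 - 1339*(-259 - 23) = -1275 - 1339*(-282) = -1275 + 377598 = 376323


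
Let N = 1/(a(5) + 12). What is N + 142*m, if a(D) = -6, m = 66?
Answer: 56233/6 ≈ 9372.2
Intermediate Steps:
N = ⅙ (N = 1/(-6 + 12) = 1/6 = ⅙ ≈ 0.16667)
N + 142*m = ⅙ + 142*66 = ⅙ + 9372 = 56233/6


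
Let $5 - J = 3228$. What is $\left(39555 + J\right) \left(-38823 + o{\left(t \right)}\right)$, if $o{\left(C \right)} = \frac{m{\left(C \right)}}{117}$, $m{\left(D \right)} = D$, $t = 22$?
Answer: $- \frac{165029717308}{117} \approx -1.4105 \cdot 10^{9}$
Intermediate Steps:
$J = -3223$ ($J = 5 - 3228 = -3223$)
$o{\left(C \right)} = \frac{C}{117}$
$\left(39555 + J\right) \left(-38823 + o{\left(t \right)}\right) = \left(39555 - 3223\right) \left(-38823 + \frac{1}{117} \cdot 22\right) = 36332 \left(-38823 + \frac{22}{117}\right) = 36332 \left(- \frac{4542269}{117}\right) = - \frac{165029717308}{117}$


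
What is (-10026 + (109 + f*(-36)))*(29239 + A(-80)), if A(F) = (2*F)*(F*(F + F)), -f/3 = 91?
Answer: 179669729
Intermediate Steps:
f = -273 (f = -3*91 = -273)
A(F) = 4*F**3 (A(F) = (2*F)*(F*(2*F)) = (2*F)*(2*F**2) = 4*F**3)
(-10026 + (109 + f*(-36)))*(29239 + A(-80)) = (-10026 + (109 - 273*(-36)))*(29239 + 4*(-80)**3) = (-10026 + (109 + 9828))*(29239 + 4*(-512000)) = (-10026 + 9937)*(29239 - 2048000) = -89*(-2018761) = 179669729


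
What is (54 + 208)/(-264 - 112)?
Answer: -131/188 ≈ -0.69681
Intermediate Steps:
(54 + 208)/(-264 - 112) = 262/(-376) = 262*(-1/376) = -131/188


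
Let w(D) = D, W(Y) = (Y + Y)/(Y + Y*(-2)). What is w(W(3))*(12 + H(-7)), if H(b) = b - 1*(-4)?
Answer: -18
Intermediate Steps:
W(Y) = -2 (W(Y) = (2*Y)/(Y - 2*Y) = (2*Y)/((-Y)) = (2*Y)*(-1/Y) = -2)
H(b) = 4 + b (H(b) = b + 4 = 4 + b)
w(W(3))*(12 + H(-7)) = -2*(12 + (4 - 7)) = -2*(12 - 3) = -2*9 = -18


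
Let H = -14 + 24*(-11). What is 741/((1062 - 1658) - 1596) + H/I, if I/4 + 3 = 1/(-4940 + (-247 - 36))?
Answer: 392040621/17174320 ≈ 22.827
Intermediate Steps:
I = -62680/5223 (I = -12 + 4/(-4940 + (-247 - 36)) = -12 + 4/(-4940 - 283) = -12 + 4/(-5223) = -12 + 4*(-1/5223) = -12 - 4/5223 = -62680/5223 ≈ -12.001)
H = -278 (H = -14 - 264 = -278)
741/((1062 - 1658) - 1596) + H/I = 741/((1062 - 1658) - 1596) - 278/(-62680/5223) = 741/(-596 - 1596) - 278*(-5223/62680) = 741/(-2192) + 725997/31340 = 741*(-1/2192) + 725997/31340 = -741/2192 + 725997/31340 = 392040621/17174320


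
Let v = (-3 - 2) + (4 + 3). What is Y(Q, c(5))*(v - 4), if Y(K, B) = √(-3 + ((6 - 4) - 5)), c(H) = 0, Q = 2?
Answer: -2*I*√6 ≈ -4.899*I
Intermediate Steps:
Y(K, B) = I*√6 (Y(K, B) = √(-3 + (2 - 5)) = √(-3 - 3) = √(-6) = I*√6)
v = 2 (v = -5 + 7 = 2)
Y(Q, c(5))*(v - 4) = (I*√6)*(2 - 4) = (I*√6)*(-2) = -2*I*√6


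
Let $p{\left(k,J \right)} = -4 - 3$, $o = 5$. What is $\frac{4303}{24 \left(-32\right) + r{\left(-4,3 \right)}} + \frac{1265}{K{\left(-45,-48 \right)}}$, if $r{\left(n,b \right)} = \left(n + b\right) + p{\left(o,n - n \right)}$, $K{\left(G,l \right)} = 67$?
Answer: $\frac{693339}{51992} \approx 13.335$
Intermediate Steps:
$p{\left(k,J \right)} = -7$
$r{\left(n,b \right)} = -7 + b + n$ ($r{\left(n,b \right)} = \left(n + b\right) - 7 = \left(b + n\right) - 7 = -7 + b + n$)
$\frac{4303}{24 \left(-32\right) + r{\left(-4,3 \right)}} + \frac{1265}{K{\left(-45,-48 \right)}} = \frac{4303}{24 \left(-32\right) - 8} + \frac{1265}{67} = \frac{4303}{-768 - 8} + 1265 \cdot \frac{1}{67} = \frac{4303}{-776} + \frac{1265}{67} = 4303 \left(- \frac{1}{776}\right) + \frac{1265}{67} = - \frac{4303}{776} + \frac{1265}{67} = \frac{693339}{51992}$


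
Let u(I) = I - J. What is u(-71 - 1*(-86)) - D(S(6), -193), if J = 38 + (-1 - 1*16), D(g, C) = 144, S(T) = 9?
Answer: -150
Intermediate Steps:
J = 21 (J = 38 + (-1 - 16) = 38 - 17 = 21)
u(I) = -21 + I (u(I) = I - 1*21 = I - 21 = -21 + I)
u(-71 - 1*(-86)) - D(S(6), -193) = (-21 + (-71 - 1*(-86))) - 1*144 = (-21 + (-71 + 86)) - 144 = (-21 + 15) - 144 = -6 - 144 = -150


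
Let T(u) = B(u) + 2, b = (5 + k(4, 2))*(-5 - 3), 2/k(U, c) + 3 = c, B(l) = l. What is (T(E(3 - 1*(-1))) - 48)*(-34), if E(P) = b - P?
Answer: 2516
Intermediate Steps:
k(U, c) = 2/(-3 + c)
b = -24 (b = (5 + 2/(-3 + 2))*(-5 - 3) = (5 + 2/(-1))*(-8) = (5 + 2*(-1))*(-8) = (5 - 2)*(-8) = 3*(-8) = -24)
E(P) = -24 - P
T(u) = 2 + u (T(u) = u + 2 = 2 + u)
(T(E(3 - 1*(-1))) - 48)*(-34) = ((2 + (-24 - (3 - 1*(-1)))) - 48)*(-34) = ((2 + (-24 - (3 + 1))) - 48)*(-34) = ((2 + (-24 - 1*4)) - 48)*(-34) = ((2 + (-24 - 4)) - 48)*(-34) = ((2 - 28) - 48)*(-34) = (-26 - 48)*(-34) = -74*(-34) = 2516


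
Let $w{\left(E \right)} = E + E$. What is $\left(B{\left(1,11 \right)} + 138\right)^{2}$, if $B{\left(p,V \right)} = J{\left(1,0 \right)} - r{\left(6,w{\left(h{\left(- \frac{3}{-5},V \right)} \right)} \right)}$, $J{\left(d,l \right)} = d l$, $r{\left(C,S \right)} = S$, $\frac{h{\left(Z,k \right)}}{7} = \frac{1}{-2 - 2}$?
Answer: $\frac{80089}{4} \approx 20022.0$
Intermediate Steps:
$h{\left(Z,k \right)} = - \frac{7}{4}$ ($h{\left(Z,k \right)} = \frac{7}{-2 - 2} = \frac{7}{-4} = 7 \left(- \frac{1}{4}\right) = - \frac{7}{4}$)
$w{\left(E \right)} = 2 E$
$B{\left(p,V \right)} = \frac{7}{2}$ ($B{\left(p,V \right)} = 1 \cdot 0 - 2 \left(- \frac{7}{4}\right) = 0 - - \frac{7}{2} = 0 + \frac{7}{2} = \frac{7}{2}$)
$\left(B{\left(1,11 \right)} + 138\right)^{2} = \left(\frac{7}{2} + 138\right)^{2} = \left(\frac{283}{2}\right)^{2} = \frac{80089}{4}$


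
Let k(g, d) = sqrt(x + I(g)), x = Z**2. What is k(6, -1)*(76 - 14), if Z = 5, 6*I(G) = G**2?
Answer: 62*sqrt(31) ≈ 345.20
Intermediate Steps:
I(G) = G**2/6
x = 25 (x = 5**2 = 25)
k(g, d) = sqrt(25 + g**2/6)
k(6, -1)*(76 - 14) = (sqrt(900 + 6*6**2)/6)*(76 - 14) = (sqrt(900 + 6*36)/6)*62 = (sqrt(900 + 216)/6)*62 = (sqrt(1116)/6)*62 = ((6*sqrt(31))/6)*62 = sqrt(31)*62 = 62*sqrt(31)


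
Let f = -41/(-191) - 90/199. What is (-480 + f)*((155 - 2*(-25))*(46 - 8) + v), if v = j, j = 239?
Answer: -146556155179/38009 ≈ -3.8558e+6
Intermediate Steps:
v = 239
f = -9031/38009 (f = -41*(-1/191) - 90*1/199 = 41/191 - 90/199 = -9031/38009 ≈ -0.23760)
(-480 + f)*((155 - 2*(-25))*(46 - 8) + v) = (-480 - 9031/38009)*((155 - 2*(-25))*(46 - 8) + 239) = -18253351*((155 + 50)*38 + 239)/38009 = -18253351*(205*38 + 239)/38009 = -18253351*(7790 + 239)/38009 = -18253351/38009*8029 = -146556155179/38009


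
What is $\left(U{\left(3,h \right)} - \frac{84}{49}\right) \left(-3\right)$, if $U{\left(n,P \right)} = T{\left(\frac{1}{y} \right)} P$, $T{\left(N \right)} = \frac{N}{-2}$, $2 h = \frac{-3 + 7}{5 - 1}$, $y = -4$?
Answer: $\frac{555}{112} \approx 4.9554$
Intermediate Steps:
$h = \frac{1}{2}$ ($h = \frac{\left(-3 + 7\right) \frac{1}{5 - 1}}{2} = \frac{4 \cdot \frac{1}{4}}{2} = \frac{1}{2} \cdot 1 = \frac{1}{2} \approx 0.5$)
$T{\left(N \right)} = - \frac{N}{2}$ ($T{\left(N \right)} = N \left(- \frac{1}{2}\right) = - \frac{N}{2}$)
$U{\left(n,P \right)} = \frac{P}{8}$ ($U{\left(n,P \right)} = - \frac{1}{2 \left(-4\right)} P = \left(- \frac{1}{2}\right) \left(- \frac{1}{4}\right) P = \frac{P}{8}$)
$\left(U{\left(3,h \right)} - \frac{84}{49}\right) \left(-3\right) = \left(\frac{1}{8} \cdot \frac{1}{2} - \frac{84}{49}\right) \left(-3\right) = \left(\frac{1}{16} - \frac{12}{7}\right) \left(-3\right) = \left(- \frac{185}{112}\right) \left(-3\right) = \frac{555}{112}$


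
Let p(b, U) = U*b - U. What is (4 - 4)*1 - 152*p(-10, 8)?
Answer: 13376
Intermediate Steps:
p(b, U) = -U + U*b
(4 - 4)*1 - 152*p(-10, 8) = (4 - 4)*1 - 1216*(-1 - 10) = 0*1 - 1216*(-11) = 0 - 152*(-88) = 0 + 13376 = 13376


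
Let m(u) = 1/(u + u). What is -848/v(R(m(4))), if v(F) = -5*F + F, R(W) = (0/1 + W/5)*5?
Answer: 1696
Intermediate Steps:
m(u) = 1/(2*u)
R(W) = W (R(W) = (0*1 + W*(⅕))*5 = (0 + W/5)*5 = (W/5)*5 = W)
v(F) = -4*F
-848/v(R(m(4))) = -848/((-2/4)) = -848/((-4*⅛)) = -848/(-½) = -848*(-2) = 1696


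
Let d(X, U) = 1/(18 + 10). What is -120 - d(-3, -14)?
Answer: -3361/28 ≈ -120.04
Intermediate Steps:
d(X, U) = 1/28
-120 - d(-3, -14) = -120 - 1*1/28 = -120 - 1/28 = -3361/28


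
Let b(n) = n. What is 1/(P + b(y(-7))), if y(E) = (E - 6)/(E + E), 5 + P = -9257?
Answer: -14/129655 ≈ -0.00010798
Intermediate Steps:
P = -9262 (P = -5 - 9257 = -9262)
y(E) = (-6 + E)/(2*E) (y(E) = (-6 + E)/((2*E)) = (-6 + E)*(1/(2*E)) = (-6 + E)/(2*E))
1/(P + b(y(-7))) = 1/(-9262 + (½)*(-6 - 7)/(-7)) = 1/(-9262 + (½)*(-⅐)*(-13)) = 1/(-9262 + 13/14) = 1/(-129655/14) = -14/129655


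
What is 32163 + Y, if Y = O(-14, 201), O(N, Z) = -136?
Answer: 32027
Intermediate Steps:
Y = -136
32163 + Y = 32163 - 136 = 32027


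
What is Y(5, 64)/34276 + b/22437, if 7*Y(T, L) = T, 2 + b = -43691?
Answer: -10483236691/5383354284 ≈ -1.9473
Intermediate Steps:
b = -43693 (b = -2 - 43691 = -43693)
Y(T, L) = T/7
Y(5, 64)/34276 + b/22437 = ((1/7)*5)/34276 - 43693/22437 = (5/7)*(1/34276) - 43693*1/22437 = 5/239932 - 43693/22437 = -10483236691/5383354284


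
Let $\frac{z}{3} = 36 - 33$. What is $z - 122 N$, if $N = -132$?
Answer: $16113$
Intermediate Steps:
$z = 9$ ($z = 3 \left(36 - 33\right) = 3 \cdot 3 = 9$)
$z - 122 N = 9 - -16104 = 9 + 16104 = 16113$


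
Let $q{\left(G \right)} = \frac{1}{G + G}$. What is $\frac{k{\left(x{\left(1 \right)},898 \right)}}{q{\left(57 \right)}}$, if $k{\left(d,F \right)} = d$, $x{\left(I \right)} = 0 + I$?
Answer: $114$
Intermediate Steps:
$x{\left(I \right)} = I$
$q{\left(G \right)} = \frac{1}{2 G}$
$\frac{k{\left(x{\left(1 \right)},898 \right)}}{q{\left(57 \right)}} = 1 \frac{1}{\frac{1}{2} \cdot \frac{1}{57}} = 1 \frac{1}{\frac{1}{114}} = 1 \cdot 114 = 114$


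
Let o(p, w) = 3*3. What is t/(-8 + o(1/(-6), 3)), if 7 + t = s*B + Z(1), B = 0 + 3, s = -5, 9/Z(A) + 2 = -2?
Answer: -97/4 ≈ -24.250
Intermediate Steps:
Z(A) = -9/4 (Z(A) = 9/(-2 - 2) = 9/(-4) = 9*(-¼) = -9/4)
B = 3
o(p, w) = 9
t = -97/4 (t = -7 + (-5*3 - 9/4) = -7 + (-15 - 9/4) = -7 - 69/4 = -97/4 ≈ -24.250)
t/(-8 + o(1/(-6), 3)) = -97/4/(-8 + 9) = -97/4/1 = 1*(-97/4) = -97/4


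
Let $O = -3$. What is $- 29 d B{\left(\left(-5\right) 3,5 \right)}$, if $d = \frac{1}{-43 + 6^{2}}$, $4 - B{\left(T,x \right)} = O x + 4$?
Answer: $\frac{435}{7} \approx 62.143$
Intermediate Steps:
$B{\left(T,x \right)} = 3 x$ ($B{\left(T,x \right)} = 4 - \left(- 3 x + 4\right) = 4 - \left(4 - 3 x\right) = 4 + \left(-4 + 3 x\right) = 3 x$)
$d = - \frac{1}{7}$ ($d = \frac{1}{-43 + 36} = \frac{1}{-7} = - \frac{1}{7} \approx -0.14286$)
$- 29 d B{\left(\left(-5\right) 3,5 \right)} = \left(-29\right) \left(- \frac{1}{7}\right) 3 \cdot 5 = \frac{29}{7} \cdot 15 = \frac{435}{7}$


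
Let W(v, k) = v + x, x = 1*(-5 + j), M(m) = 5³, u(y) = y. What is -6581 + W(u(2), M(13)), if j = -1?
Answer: -6585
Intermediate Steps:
M(m) = 125
x = -6 (x = 1*(-5 - 1) = 1*(-6) = -6)
W(v, k) = -6 + v (W(v, k) = v - 6 = -6 + v)
-6581 + W(u(2), M(13)) = -6581 + (-6 + 2) = -6581 - 4 = -6585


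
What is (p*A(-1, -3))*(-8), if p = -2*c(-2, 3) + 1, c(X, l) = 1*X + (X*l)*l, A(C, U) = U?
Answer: 984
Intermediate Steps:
c(X, l) = X + X*l²
p = 41 (p = -(-4)*(1 + 3²) + 1 = -(-4)*(1 + 9) + 1 = -(-4)*10 + 1 = -2*(-20) + 1 = 40 + 1 = 41)
(p*A(-1, -3))*(-8) = (41*(-3))*(-8) = -123*(-8) = 984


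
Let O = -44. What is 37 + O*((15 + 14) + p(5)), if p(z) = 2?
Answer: -1327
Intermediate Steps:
37 + O*((15 + 14) + p(5)) = 37 - 44*((15 + 14) + 2) = 37 - 44*(29 + 2) = 37 - 44*31 = 37 - 1364 = -1327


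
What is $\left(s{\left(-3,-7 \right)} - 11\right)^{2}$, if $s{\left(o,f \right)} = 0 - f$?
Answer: $16$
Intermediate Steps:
$s{\left(o,f \right)} = - f$
$\left(s{\left(-3,-7 \right)} - 11\right)^{2} = \left(\left(-1\right) \left(-7\right) - 11\right)^{2} = \left(7 - 11\right)^{2} = \left(-4\right)^{2} = 16$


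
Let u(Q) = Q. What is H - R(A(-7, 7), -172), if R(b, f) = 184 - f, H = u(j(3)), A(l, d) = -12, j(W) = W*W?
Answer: -347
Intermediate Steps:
j(W) = W**2
H = 9 (H = 3**2 = 9)
H - R(A(-7, 7), -172) = 9 - (184 - 1*(-172)) = 9 - (184 + 172) = 9 - 1*356 = 9 - 356 = -347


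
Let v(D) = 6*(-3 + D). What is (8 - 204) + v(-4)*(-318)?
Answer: 13160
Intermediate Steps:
v(D) = -18 + 6*D
(8 - 204) + v(-4)*(-318) = (8 - 204) + (-18 + 6*(-4))*(-318) = -196 + (-18 - 24)*(-318) = -196 - 42*(-318) = -196 + 13356 = 13160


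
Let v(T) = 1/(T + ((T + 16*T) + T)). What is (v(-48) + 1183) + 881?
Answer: 1882367/912 ≈ 2064.0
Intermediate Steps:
v(T) = 1/(19*T) (v(T) = 1/(T + (17*T + T)) = 1/(T + 18*T) = 1/(19*T))
(v(-48) + 1183) + 881 = ((1/19)/(-48) + 1183) + 881 = ((1/19)*(-1/48) + 1183) + 881 = (-1/912 + 1183) + 881 = 1078895/912 + 881 = 1882367/912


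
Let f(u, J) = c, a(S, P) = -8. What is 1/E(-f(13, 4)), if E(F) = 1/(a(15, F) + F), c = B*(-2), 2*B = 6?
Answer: -2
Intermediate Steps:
B = 3 (B = (½)*6 = 3)
c = -6 (c = 3*(-2) = -6)
f(u, J) = -6
E(F) = 1/(-8 + F)
1/E(-f(13, 4)) = 1/(1/(-8 - 1*(-6))) = 1/(1/(-8 + 6)) = 1/(1/(-2)) = 1/(-½) = -2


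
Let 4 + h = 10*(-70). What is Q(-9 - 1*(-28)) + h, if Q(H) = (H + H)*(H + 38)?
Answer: 1462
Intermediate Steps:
Q(H) = 2*H*(38 + H) (Q(H) = (2*H)*(38 + H) = 2*H*(38 + H))
h = -704 (h = -4 + 10*(-70) = -4 - 700 = -704)
Q(-9 - 1*(-28)) + h = 2*(-9 - 1*(-28))*(38 + (-9 - 1*(-28))) - 704 = 2*(-9 + 28)*(38 + (-9 + 28)) - 704 = 2*19*(38 + 19) - 704 = 2*19*57 - 704 = 2166 - 704 = 1462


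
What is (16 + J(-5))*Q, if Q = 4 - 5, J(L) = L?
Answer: -11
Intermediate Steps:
Q = -1 (Q = 4 - 1*5 = 4 - 5 = -1)
(16 + J(-5))*Q = (16 - 5)*(-1) = 11*(-1) = -11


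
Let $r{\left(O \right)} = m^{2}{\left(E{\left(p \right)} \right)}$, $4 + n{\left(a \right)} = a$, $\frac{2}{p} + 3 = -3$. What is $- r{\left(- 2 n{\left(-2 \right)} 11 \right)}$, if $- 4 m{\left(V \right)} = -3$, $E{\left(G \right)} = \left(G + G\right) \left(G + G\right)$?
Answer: $- \frac{9}{16} \approx -0.5625$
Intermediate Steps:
$p = - \frac{1}{3}$ ($p = \frac{2}{-3 - 3} = \frac{2}{-6} = 2 \left(- \frac{1}{6}\right) = - \frac{1}{3} \approx -0.33333$)
$E{\left(G \right)} = 4 G^{2}$ ($E{\left(G \right)} = 2 G 2 G = 4 G^{2}$)
$m{\left(V \right)} = \frac{3}{4}$ ($m{\left(V \right)} = \left(- \frac{1}{4}\right) \left(-3\right) = \frac{3}{4}$)
$n{\left(a \right)} = -4 + a$
$r{\left(O \right)} = \frac{9}{16}$ ($r{\left(O \right)} = \left(\frac{3}{4}\right)^{2} = \frac{9}{16}$)
$- r{\left(- 2 n{\left(-2 \right)} 11 \right)} = \left(-1\right) \frac{9}{16} = - \frac{9}{16}$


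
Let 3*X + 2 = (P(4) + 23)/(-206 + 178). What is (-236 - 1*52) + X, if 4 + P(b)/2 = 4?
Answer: -24271/84 ≈ -288.94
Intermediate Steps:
P(b) = 0 (P(b) = -8 + 2*4 = -8 + 8 = 0)
X = -79/84 (X = -⅔ + ((0 + 23)/(-206 + 178))/3 = -⅔ + (23/(-28))/3 = -⅔ + (23*(-1/28))/3 = -⅔ + (⅓)*(-23/28) = -⅔ - 23/84 = -79/84 ≈ -0.94048)
(-236 - 1*52) + X = (-236 - 1*52) - 79/84 = (-236 - 52) - 79/84 = -288 - 79/84 = -24271/84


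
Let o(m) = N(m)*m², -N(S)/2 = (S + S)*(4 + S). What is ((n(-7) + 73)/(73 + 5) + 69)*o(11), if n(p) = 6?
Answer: -72685910/13 ≈ -5.5912e+6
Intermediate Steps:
N(S) = -4*S*(4 + S) (N(S) = -2*(S + S)*(4 + S) = -2*2*S*(4 + S) = -4*S*(4 + S))
o(m) = -4*m³*(4 + m) (o(m) = (-4*m*(4 + m))*m² = -4*m³*(4 + m))
((n(-7) + 73)/(73 + 5) + 69)*o(11) = ((6 + 73)/(73 + 5) + 69)*(4*11³*(-4 - 1*11)) = (79/78 + 69)*(4*1331*(-4 - 11)) = (79*(1/78) + 69)*(4*1331*(-15)) = (79/78 + 69)*(-79860) = (5461/78)*(-79860) = -72685910/13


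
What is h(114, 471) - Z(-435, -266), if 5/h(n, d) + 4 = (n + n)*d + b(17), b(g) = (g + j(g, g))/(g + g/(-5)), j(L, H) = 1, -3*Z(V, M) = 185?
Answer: 675454195/10953303 ≈ 61.667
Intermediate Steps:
Z(V, M) = -185/3 (Z(V, M) = -⅓*185 = -185/3)
b(g) = 5*(1 + g)/(4*g) (b(g) = (g + 1)/(g + g/(-5)) = (1 + g)/(g + g*(-⅕)) = (1 + g)/(g - g/5) = (1 + g)/((4*g/5)) = (1 + g)*(5/(4*g)) = 5*(1 + g)/(4*g))
h(n, d) = 5/(-91/34 + 2*d*n) (h(n, d) = 5/(-4 + ((n + n)*d + (5/4)*(1 + 17)/17)) = 5/(-4 + ((2*n)*d + (5/4)*(1/17)*18)) = 5/(-4 + (2*d*n + 45/34)) = 5/(-4 + (45/34 + 2*d*n)) = 5/(-91/34 + 2*d*n))
h(114, 471) - Z(-435, -266) = 170/(-91 + 68*471*114) - 1*(-185/3) = 170/(-91 + 3651192) + 185/3 = 170/3651101 + 185/3 = 675454195/10953303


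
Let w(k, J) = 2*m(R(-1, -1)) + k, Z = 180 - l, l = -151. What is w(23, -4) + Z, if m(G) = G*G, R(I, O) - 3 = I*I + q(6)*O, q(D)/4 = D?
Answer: 1154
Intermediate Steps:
q(D) = 4*D
R(I, O) = 3 + I² + 24*O (R(I, O) = 3 + (I*I + (4*6)*O) = 3 + (I² + 24*O) = 3 + I² + 24*O)
Z = 331 (Z = 180 - 1*(-151) = 180 + 151 = 331)
m(G) = G²
w(k, J) = 800 + k (w(k, J) = 2*(3 + (-1)² + 24*(-1))² + k = 2*(3 + 1 - 24)² + k = 2*(-20)² + k = 2*400 + k = 800 + k)
w(23, -4) + Z = (800 + 23) + 331 = 823 + 331 = 1154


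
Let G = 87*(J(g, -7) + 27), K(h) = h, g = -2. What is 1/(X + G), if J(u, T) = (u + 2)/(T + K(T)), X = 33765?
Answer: 1/36114 ≈ 2.7690e-5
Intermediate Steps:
J(u, T) = (2 + u)/(2*T) (J(u, T) = (u + 2)/(T + T) = (2 + u)/((2*T)) = (2 + u)*(1/(2*T)) = (2 + u)/(2*T))
G = 2349 (G = 87*((1/2)*(2 - 2)/(-7) + 27) = 87*((1/2)*(-1/7)*0 + 27) = 87*(0 + 27) = 87*27 = 2349)
1/(X + G) = 1/(33765 + 2349) = 1/36114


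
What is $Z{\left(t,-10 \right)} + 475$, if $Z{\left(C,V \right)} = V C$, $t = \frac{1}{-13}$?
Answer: $\frac{6185}{13} \approx 475.77$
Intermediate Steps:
$t = - \frac{1}{13} \approx -0.076923$
$Z{\left(C,V \right)} = C V$
$Z{\left(t,-10 \right)} + 475 = \left(- \frac{1}{13}\right) \left(-10\right) + 475 = \frac{10}{13} + 475 = \frac{6185}{13}$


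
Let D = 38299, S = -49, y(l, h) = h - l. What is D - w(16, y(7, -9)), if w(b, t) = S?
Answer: 38348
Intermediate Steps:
w(b, t) = -49
D - w(16, y(7, -9)) = 38299 - 1*(-49) = 38299 + 49 = 38348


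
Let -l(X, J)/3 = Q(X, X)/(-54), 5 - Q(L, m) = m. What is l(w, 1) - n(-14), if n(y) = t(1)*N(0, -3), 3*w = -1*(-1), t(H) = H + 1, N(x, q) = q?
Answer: 169/27 ≈ 6.2593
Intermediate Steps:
Q(L, m) = 5 - m
t(H) = 1 + H
w = 1/3 (w = (-1*(-1))/3 = (1/3)*1 = 1/3 ≈ 0.33333)
n(y) = -6 (n(y) = (1 + 1)*(-3) = 2*(-3) = -6)
l(X, J) = 5/18 - X/18 (l(X, J) = -3*(5 - X)/(-54) = -3*(5 - X)*(-1)/54 = -3*(-5/54 + X/54) = 5/18 - X/18)
l(w, 1) - n(-14) = (5/18 - 1/18*1/3) - 1*(-6) = (5/18 - 1/54) + 6 = 7/27 + 6 = 169/27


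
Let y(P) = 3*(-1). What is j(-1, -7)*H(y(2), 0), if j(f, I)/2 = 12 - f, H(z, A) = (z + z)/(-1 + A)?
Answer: 156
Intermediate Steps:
y(P) = -3
H(z, A) = 2*z/(-1 + A) (H(z, A) = (2*z)/(-1 + A) = 2*z/(-1 + A))
j(f, I) = 24 - 2*f (j(f, I) = 2*(12 - f) = 24 - 2*f)
j(-1, -7)*H(y(2), 0) = (24 - 2*(-1))*(2*(-3)/(-1 + 0)) = (24 + 2)*(2*(-3)/(-1)) = 26*(2*(-3)*(-1)) = 26*6 = 156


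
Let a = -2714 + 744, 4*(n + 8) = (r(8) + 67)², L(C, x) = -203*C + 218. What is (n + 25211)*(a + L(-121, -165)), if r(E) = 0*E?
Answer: 2402021111/4 ≈ 6.0051e+8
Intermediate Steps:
r(E) = 0
L(C, x) = 218 - 203*C
n = 4457/4 (n = -8 + (0 + 67)²/4 = -8 + (¼)*67² = -8 + (¼)*4489 = -8 + 4489/4 = 4457/4 ≈ 1114.3)
a = -1970
(n + 25211)*(a + L(-121, -165)) = (4457/4 + 25211)*(-1970 + (218 - 203*(-121))) = 105301*(-1970 + (218 + 24563))/4 = 105301*(-1970 + 24781)/4 = (105301/4)*22811 = 2402021111/4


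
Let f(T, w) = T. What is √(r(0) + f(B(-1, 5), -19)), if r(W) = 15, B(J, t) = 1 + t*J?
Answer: √11 ≈ 3.3166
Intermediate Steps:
B(J, t) = 1 + J*t
√(r(0) + f(B(-1, 5), -19)) = √(15 + (1 - 1*5)) = √(15 + (1 - 5)) = √(15 - 4) = √11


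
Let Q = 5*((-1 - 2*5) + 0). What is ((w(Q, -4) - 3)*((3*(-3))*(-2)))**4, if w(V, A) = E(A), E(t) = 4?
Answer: 104976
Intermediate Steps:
Q = -55 (Q = 5*((-1 - 10) + 0) = 5*(-11 + 0) = 5*(-11) = -55)
w(V, A) = 4
((w(Q, -4) - 3)*((3*(-3))*(-2)))**4 = ((4 - 3)*((3*(-3))*(-2)))**4 = (1*(-9*(-2)))**4 = (1*18)**4 = 18**4 = 104976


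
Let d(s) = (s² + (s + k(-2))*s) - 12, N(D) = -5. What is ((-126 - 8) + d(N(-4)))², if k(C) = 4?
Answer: 13456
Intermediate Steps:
d(s) = -12 + s² + s*(4 + s) (d(s) = (s² + (s + 4)*s) - 12 = (s² + (4 + s)*s) - 12 = (s² + s*(4 + s)) - 12 = -12 + s² + s*(4 + s))
((-126 - 8) + d(N(-4)))² = ((-126 - 8) + (-12 + 2*(-5)² + 4*(-5)))² = (-134 + (-12 + 2*25 - 20))² = (-134 + (-12 + 50 - 20))² = (-134 + 18)² = (-116)² = 13456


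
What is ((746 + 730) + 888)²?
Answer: 5588496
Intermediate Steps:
((746 + 730) + 888)² = (1476 + 888)² = 2364² = 5588496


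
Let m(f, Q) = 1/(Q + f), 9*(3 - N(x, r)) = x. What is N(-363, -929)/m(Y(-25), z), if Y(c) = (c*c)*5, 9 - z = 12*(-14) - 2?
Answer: 429520/3 ≈ 1.4317e+5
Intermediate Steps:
N(x, r) = 3 - x/9
z = 179 (z = 9 - (12*(-14) - 2) = 9 - (-168 - 2) = 9 - 1*(-170) = 9 + 170 = 179)
Y(c) = 5*c² (Y(c) = c²*5 = 5*c²)
N(-363, -929)/m(Y(-25), z) = (3 - ⅑*(-363))/(1/(179 + 5*(-25)²)) = (3 + 121/3)/(1/(179 + 5*625)) = 130/(3*(1/(179 + 3125))) = 130/(3*(1/3304)) = (130/3)*3304 = 429520/3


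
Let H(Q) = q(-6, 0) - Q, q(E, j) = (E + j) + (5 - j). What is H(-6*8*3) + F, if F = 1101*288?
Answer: 317231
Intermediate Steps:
q(E, j) = 5 + E
H(Q) = -1 - Q (H(Q) = (5 - 6) - Q = -1 - Q)
F = 317088
H(-6*8*3) + F = (-1 - (-6*8)*3) + 317088 = (-1 - (-48)*3) + 317088 = (-1 - 1*(-144)) + 317088 = (-1 + 144) + 317088 = 143 + 317088 = 317231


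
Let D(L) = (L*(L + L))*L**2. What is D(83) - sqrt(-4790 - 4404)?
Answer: 94916642 - I*sqrt(9194) ≈ 9.4917e+7 - 95.885*I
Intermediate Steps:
D(L) = 2*L**4 (D(L) = (L*(2*L))*L**2 = (2*L**2)*L**2 = 2*L**4)
D(83) - sqrt(-4790 - 4404) = 2*83**4 - sqrt(-4790 - 4404) = 2*47458321 - sqrt(-9194) = 94916642 - I*sqrt(9194)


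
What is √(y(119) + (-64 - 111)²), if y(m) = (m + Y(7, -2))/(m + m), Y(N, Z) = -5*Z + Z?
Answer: √1734752726/238 ≈ 175.00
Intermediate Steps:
Y(N, Z) = -4*Z
y(m) = (8 + m)/(2*m) (y(m) = (m - 4*(-2))/(m + m) = (m + 8)/((2*m)) = (8 + m)*(1/(2*m)) = (8 + m)/(2*m))
√(y(119) + (-64 - 111)²) = √((½)*(8 + 119)/119 + (-64 - 111)²) = √((½)*(1/119)*127 + (-175)²) = √(127/238 + 30625) = √(7288877/238) = √1734752726/238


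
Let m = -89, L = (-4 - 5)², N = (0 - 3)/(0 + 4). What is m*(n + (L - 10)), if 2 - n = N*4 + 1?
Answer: -6675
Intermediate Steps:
N = -¾ (N = -3/4 = -3*¼ = -¾ ≈ -0.75000)
L = 81 (L = (-9)² = 81)
n = 4 (n = 2 - (-¾*4 + 1) = 2 - (-3 + 1) = 2 - 1*(-2) = 2 + 2 = 4)
m*(n + (L - 10)) = -89*(4 + (81 - 10)) = -89*(4 + 71) = -89*75 = -6675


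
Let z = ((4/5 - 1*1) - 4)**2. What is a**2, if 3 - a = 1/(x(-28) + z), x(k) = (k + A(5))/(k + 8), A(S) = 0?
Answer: 1968409/226576 ≈ 8.6876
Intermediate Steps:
x(k) = k/(8 + k) (x(k) = (k + 0)/(k + 8) = k/(8 + k))
z = 441/25 (z = ((4*(1/5) - 1) - 4)**2 = ((4/5 - 1) - 4)**2 = (-1/5 - 4)**2 = (-21/5)**2 = 441/25 ≈ 17.640)
a = 1403/476 (a = 3 - 1/(-28/(8 - 28) + 441/25) = 3 - 1/(-28/(-20) + 441/25) = 3 - 1/(-28*(-1/20) + 441/25) = 3 - 1/(7/5 + 441/25) = 3 - 1/476/25 = 3 - 1*25/476 = 3 - 25/476 = 1403/476 ≈ 2.9475)
a**2 = (1403/476)**2 = 1968409/226576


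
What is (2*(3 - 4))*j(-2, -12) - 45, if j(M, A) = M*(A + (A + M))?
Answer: -149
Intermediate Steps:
j(M, A) = M*(M + 2*A)
(2*(3 - 4))*j(-2, -12) - 45 = (2*(3 - 4))*(-2*(-2 + 2*(-12))) - 45 = (2*(-1))*(-2*(-2 - 24)) - 45 = -(-4)*(-26) - 45 = -2*52 - 45 = -104 - 45 = -149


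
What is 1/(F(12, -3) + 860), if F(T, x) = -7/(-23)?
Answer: 23/19787 ≈ 0.0011624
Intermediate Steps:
F(T, x) = 7/23 (F(T, x) = -7*(-1/23) = 7/23)
1/(F(12, -3) + 860) = 1/(7/23 + 860) = 1/(19787/23) = 23/19787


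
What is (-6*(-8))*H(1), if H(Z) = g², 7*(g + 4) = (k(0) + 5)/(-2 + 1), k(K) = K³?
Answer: 52272/49 ≈ 1066.8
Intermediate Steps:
g = -33/7 (g = -4 + ((0³ + 5)/(-2 + 1))/7 = -4 + ((0 + 5)/(-1))/7 = -4 + (5*(-1))/7 = -4 + (⅐)*(-5) = -4 - 5/7 = -33/7 ≈ -4.7143)
H(Z) = 1089/49 (H(Z) = (-33/7)² = 1089/49)
(-6*(-8))*H(1) = -6*(-8)*(1089/49) = 48*(1089/49) = 52272/49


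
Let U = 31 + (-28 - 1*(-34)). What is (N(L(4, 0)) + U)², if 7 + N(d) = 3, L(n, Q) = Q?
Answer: 1089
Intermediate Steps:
N(d) = -4 (N(d) = -7 + 3 = -4)
U = 37 (U = 31 + (-28 + 34) = 31 + 6 = 37)
(N(L(4, 0)) + U)² = (-4 + 37)² = 33² = 1089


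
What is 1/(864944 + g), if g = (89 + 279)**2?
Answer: 1/1000368 ≈ 9.9963e-7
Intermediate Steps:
g = 135424 (g = 368**2 = 135424)
1/(864944 + g) = 1/(864944 + 135424) = 1/1000368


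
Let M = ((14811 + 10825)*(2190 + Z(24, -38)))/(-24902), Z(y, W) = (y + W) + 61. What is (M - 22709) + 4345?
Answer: -257324030/12451 ≈ -20667.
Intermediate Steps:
Z(y, W) = 61 + W + y (Z(y, W) = (W + y) + 61 = 61 + W + y)
M = -28673866/12451 (M = ((14811 + 10825)*(2190 + (61 - 38 + 24)))/(-24902) = (25636*(2190 + 47))*(-1/24902) = (25636*2237)*(-1/24902) = 57347732*(-1/24902) = -28673866/12451 ≈ -2302.9)
(M - 22709) + 4345 = (-28673866/12451 - 22709) + 4345 = -311423625/12451 + 4345 = -257324030/12451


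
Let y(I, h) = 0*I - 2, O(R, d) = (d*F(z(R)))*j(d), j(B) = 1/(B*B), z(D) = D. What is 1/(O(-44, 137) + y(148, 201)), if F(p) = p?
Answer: -137/318 ≈ -0.43082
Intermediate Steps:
j(B) = B⁻² (j(B) = 1/(B²) = B⁻²)
O(R, d) = R/d (O(R, d) = (d*R)/d² = (R*d)/d² = R/d)
y(I, h) = -2 (y(I, h) = 0 - 2 = -2)
1/(O(-44, 137) + y(148, 201)) = 1/(-44/137 - 2) = 1/(-318/137) = -137/318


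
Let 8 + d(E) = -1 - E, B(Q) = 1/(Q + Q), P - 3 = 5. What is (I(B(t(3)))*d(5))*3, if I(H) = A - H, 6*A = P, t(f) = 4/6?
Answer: -49/2 ≈ -24.500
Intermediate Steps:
t(f) = 2/3 (t(f) = 4*(1/6) = 2/3)
P = 8 (P = 3 + 5 = 8)
A = 4/3 (A = (1/6)*8 = 4/3 ≈ 1.3333)
B(Q) = 1/(2*Q)
I(H) = 4/3 - H
d(E) = -9 - E (d(E) = -8 + (-1 - E) = -9 - E)
(I(B(t(3)))*d(5))*3 = ((4/3 - 1/(2*2/3))*(-9 - 1*5))*3 = ((4/3 - 3/(2*2))*(-9 - 5))*3 = ((4/3 - 1*3/4)*(-14))*3 = ((4/3 - 3/4)*(-14))*3 = ((7/12)*(-14))*3 = -49/6*3 = -49/2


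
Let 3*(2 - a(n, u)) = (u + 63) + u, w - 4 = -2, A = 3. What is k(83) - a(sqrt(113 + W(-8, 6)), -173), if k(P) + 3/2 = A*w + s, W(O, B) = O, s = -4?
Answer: -575/6 ≈ -95.833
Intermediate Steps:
w = 2 (w = 4 - 2 = 2)
k(P) = 1/2 (k(P) = -3/2 + (3*2 - 4) = -3/2 + (6 - 4) = -3/2 + 2 = 1/2)
a(n, u) = -19 - 2*u/3 (a(n, u) = 2 - ((u + 63) + u)/3 = 2 - ((63 + u) + u)/3 = 2 - (63 + 2*u)/3 = 2 + (-21 - 2*u/3) = -19 - 2*u/3)
k(83) - a(sqrt(113 + W(-8, 6)), -173) = 1/2 - (-19 - 2/3*(-173)) = 1/2 - (-19 + 346/3) = 1/2 - 1*289/3 = 1/2 - 289/3 = -575/6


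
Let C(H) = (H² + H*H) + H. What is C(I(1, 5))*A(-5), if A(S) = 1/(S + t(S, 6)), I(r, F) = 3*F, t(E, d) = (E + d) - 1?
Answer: -93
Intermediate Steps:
t(E, d) = -1 + E + d
C(H) = H + 2*H² (C(H) = (H² + H²) + H = 2*H² + H = H + 2*H²)
A(S) = 1/(5 + 2*S) (A(S) = 1/(S + (-1 + S + 6)) = 1/(S + (5 + S)) = 1/(5 + 2*S))
C(I(1, 5))*A(-5) = ((3*5)*(1 + 2*(3*5)))/(5 + 2*(-5)) = (15*(1 + 2*15))/(5 - 10) = (15*(1 + 30))/(-5) = (15*31)*(-⅕) = 465*(-⅕) = -93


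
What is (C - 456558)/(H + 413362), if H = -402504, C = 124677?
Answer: -3729/122 ≈ -30.566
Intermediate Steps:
(C - 456558)/(H + 413362) = (124677 - 456558)/(-402504 + 413362) = -331881/10858 = -331881*1/10858 = -3729/122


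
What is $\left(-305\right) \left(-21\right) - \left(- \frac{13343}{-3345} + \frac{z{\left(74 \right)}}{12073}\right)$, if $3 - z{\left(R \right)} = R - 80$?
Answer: $\frac{258499584781}{40384185} \approx 6401.0$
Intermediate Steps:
$z{\left(R \right)} = 83 - R$ ($z{\left(R \right)} = 3 - \left(R - 80\right) = 3 - \left(-80 + R\right) = 83 - R$)
$\left(-305\right) \left(-21\right) - \left(- \frac{13343}{-3345} + \frac{z{\left(74 \right)}}{12073}\right) = \left(-305\right) \left(-21\right) - \left(- \frac{13343}{-3345} + \frac{83 - 74}{12073}\right) = 6405 - \left(\left(-13343\right) \left(- \frac{1}{3345}\right) + \left(83 - 74\right) \frac{1}{12073}\right) = 6405 - \left(\frac{13343}{3345} + 9 \cdot \frac{1}{12073}\right) = 6405 - \left(\frac{13343}{3345} + \frac{9}{12073}\right) = 6405 - \frac{161120144}{40384185} = \frac{258499584781}{40384185}$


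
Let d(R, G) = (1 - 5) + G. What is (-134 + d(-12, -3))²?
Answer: 19881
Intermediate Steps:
d(R, G) = -4 + G
(-134 + d(-12, -3))² = (-134 + (-4 - 3))² = (-134 - 7)² = (-141)² = 19881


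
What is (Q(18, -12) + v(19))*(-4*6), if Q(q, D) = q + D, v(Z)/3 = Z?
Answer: -1512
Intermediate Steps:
v(Z) = 3*Z
Q(q, D) = D + q
(Q(18, -12) + v(19))*(-4*6) = ((-12 + 18) + 3*19)*(-4*6) = (6 + 57)*(-24) = 63*(-24) = -1512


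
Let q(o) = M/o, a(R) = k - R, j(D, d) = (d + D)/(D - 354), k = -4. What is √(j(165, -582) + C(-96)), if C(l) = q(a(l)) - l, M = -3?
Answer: √91611415/966 ≈ 9.9083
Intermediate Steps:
j(D, d) = (D + d)/(-354 + D)
a(R) = -4 - R
q(o) = -3/o
C(l) = -l - 3/(-4 - l) (C(l) = -3/(-4 - l) - l = -l - 3/(-4 - l))
√(j(165, -582) + C(-96)) = √((165 - 582)/(-354 + 165) + (3 - 1*(-96)*(4 - 96))/(4 - 96)) = √(-417/(-189) + (3 - 1*(-96)*(-92))/(-92)) = √(-1/189*(-417) - (3 - 8832)/92) = √(139/63 - 1/92*(-8829)) = √(139/63 + 8829/92) = √(569015/5796) = √91611415/966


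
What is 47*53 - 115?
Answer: 2376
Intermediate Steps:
47*53 - 115 = 2491 - 115 = 2376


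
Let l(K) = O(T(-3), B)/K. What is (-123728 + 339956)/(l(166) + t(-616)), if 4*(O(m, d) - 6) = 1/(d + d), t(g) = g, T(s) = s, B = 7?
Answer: -2010055488/5725999 ≈ -351.04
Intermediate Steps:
O(m, d) = 6 + 1/(8*d) (O(m, d) = 6 + 1/(4*(d + d)) = 6 + 1/(4*((2*d))) = 6 + (1/(2*d))/4 = 6 + 1/(8*d))
l(K) = 337/(56*K) (l(K) = (6 + (⅛)/7)/K = (6 + (⅛)*(⅐))/K = (6 + 1/56)/K = 337/(56*K))
(-123728 + 339956)/(l(166) + t(-616)) = (-123728 + 339956)/((337/56)/166 - 616) = 216228/((337/56)*(1/166) - 616) = 216228/(337/9296 - 616) = 216228/(-5725999/9296) = 216228*(-9296/5725999) = -2010055488/5725999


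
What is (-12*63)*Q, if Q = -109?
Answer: 82404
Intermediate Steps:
(-12*63)*Q = -12*63*(-109) = -756*(-109) = 82404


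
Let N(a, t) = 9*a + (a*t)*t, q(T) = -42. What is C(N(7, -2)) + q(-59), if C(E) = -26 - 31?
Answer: -99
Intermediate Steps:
N(a, t) = 9*a + a*t**2
C(E) = -57
C(N(7, -2)) + q(-59) = -57 - 42 = -99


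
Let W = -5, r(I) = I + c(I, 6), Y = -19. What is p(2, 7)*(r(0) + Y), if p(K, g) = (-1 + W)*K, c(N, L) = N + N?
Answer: 228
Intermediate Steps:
c(N, L) = 2*N
r(I) = 3*I (r(I) = I + 2*I = 3*I)
p(K, g) = -6*K (p(K, g) = (-1 - 5)*K = -6*K)
p(2, 7)*(r(0) + Y) = (-6*2)*(3*0 - 19) = -12*(0 - 19) = -12*(-19) = 228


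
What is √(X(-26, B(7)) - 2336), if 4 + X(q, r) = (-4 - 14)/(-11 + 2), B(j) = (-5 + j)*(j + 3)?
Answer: I*√2338 ≈ 48.353*I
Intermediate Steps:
B(j) = (-5 + j)*(3 + j)
X(q, r) = -2 (X(q, r) = -4 + (-4 - 14)/(-11 + 2) = -4 - 18/(-9) = -4 - 18*(-⅑) = -4 + 2 = -2)
√(X(-26, B(7)) - 2336) = √(-2 - 2336) = √(-2338) = I*√2338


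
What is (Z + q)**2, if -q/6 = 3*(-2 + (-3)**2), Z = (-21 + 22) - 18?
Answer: 20449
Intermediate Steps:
Z = -17 (Z = 1 - 18 = -17)
q = -126 (q = -18*(-2 + (-3)**2) = -18*(-2 + 9) = -18*7 = -6*21 = -126)
(Z + q)**2 = (-17 - 126)**2 = (-143)**2 = 20449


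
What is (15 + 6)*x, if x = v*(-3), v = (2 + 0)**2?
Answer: -252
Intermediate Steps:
v = 4 (v = 2**2 = 4)
x = -12 (x = 4*(-3) = -12)
(15 + 6)*x = (15 + 6)*(-12) = 21*(-12) = -252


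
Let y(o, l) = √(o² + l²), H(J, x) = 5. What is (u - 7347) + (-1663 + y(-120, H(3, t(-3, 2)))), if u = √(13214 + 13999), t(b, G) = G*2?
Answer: -9010 + √27213 + 5*√577 ≈ -8724.9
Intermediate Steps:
t(b, G) = 2*G
y(o, l) = √(l² + o²)
u = √27213 ≈ 164.96
(u - 7347) + (-1663 + y(-120, H(3, t(-3, 2)))) = (√27213 - 7347) + (-1663 + √(5² + (-120)²)) = (-7347 + √27213) + (-1663 + √(25 + 14400)) = (-7347 + √27213) + (-1663 + √14425) = (-7347 + √27213) + (-1663 + 5*√577) = -9010 + √27213 + 5*√577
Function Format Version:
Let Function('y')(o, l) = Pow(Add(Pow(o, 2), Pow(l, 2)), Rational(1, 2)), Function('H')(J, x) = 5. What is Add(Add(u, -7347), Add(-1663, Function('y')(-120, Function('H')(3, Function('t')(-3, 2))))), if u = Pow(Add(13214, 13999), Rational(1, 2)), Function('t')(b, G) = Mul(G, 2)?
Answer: Add(-9010, Pow(27213, Rational(1, 2)), Mul(5, Pow(577, Rational(1, 2)))) ≈ -8724.9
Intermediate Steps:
Function('t')(b, G) = Mul(2, G)
Function('y')(o, l) = Pow(Add(Pow(l, 2), Pow(o, 2)), Rational(1, 2))
u = Pow(27213, Rational(1, 2)) ≈ 164.96
Add(Add(u, -7347), Add(-1663, Function('y')(-120, Function('H')(3, Function('t')(-3, 2))))) = Add(Add(Pow(27213, Rational(1, 2)), -7347), Add(-1663, Pow(Add(Pow(5, 2), Pow(-120, 2)), Rational(1, 2)))) = Add(Add(-7347, Pow(27213, Rational(1, 2))), Add(-1663, Pow(Add(25, 14400), Rational(1, 2)))) = Add(Add(-7347, Pow(27213, Rational(1, 2))), Add(-1663, Pow(14425, Rational(1, 2)))) = Add(Add(-7347, Pow(27213, Rational(1, 2))), Add(-1663, Mul(5, Pow(577, Rational(1, 2))))) = Add(-9010, Pow(27213, Rational(1, 2)), Mul(5, Pow(577, Rational(1, 2))))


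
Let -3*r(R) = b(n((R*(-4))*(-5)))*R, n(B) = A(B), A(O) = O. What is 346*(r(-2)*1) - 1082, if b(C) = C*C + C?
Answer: 358758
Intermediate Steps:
n(B) = B
b(C) = C + C² (b(C) = C² + C = C + C²)
r(R) = -20*R²*(1 + 20*R)/3 (r(R) = -((R*(-4))*(-5))*(1 + (R*(-4))*(-5))*R/3 = -(-4*R*(-5))*(1 - 4*R*(-5))*R/3 = -(20*R)*(1 + 20*R)*R/3 = -20*R*(1 + 20*R)*R/3 = -20*R²*(1 + 20*R)/3)
346*(r(-2)*1) - 1082 = 346*(((20/3)*(-2)²*(-1 - 20*(-2)))*1) - 1082 = 346*(((20/3)*4*(-1 + 40))*1) - 1082 = 346*(((20/3)*4*39)*1) - 1082 = 346*(1040*1) - 1082 = 346*1040 - 1082 = 359840 - 1082 = 358758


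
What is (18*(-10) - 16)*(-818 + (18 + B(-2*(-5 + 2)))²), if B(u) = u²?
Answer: -411208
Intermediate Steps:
(18*(-10) - 16)*(-818 + (18 + B(-2*(-5 + 2)))²) = (18*(-10) - 16)*(-818 + (18 + (-2*(-5 + 2))²)²) = (-180 - 16)*(-818 + (18 + (-2*(-3))²)²) = -196*(-818 + (18 + 6²)²) = -196*(-818 + (18 + 36)²) = -196*(-818 + 54²) = -196*(-818 + 2916) = -196*2098 = -411208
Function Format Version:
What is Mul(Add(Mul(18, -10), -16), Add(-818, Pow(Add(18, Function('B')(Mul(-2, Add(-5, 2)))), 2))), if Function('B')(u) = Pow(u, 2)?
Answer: -411208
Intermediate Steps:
Mul(Add(Mul(18, -10), -16), Add(-818, Pow(Add(18, Function('B')(Mul(-2, Add(-5, 2)))), 2))) = Mul(Add(Mul(18, -10), -16), Add(-818, Pow(Add(18, Pow(Mul(-2, Add(-5, 2)), 2)), 2))) = Mul(Add(-180, -16), Add(-818, Pow(Add(18, Pow(Mul(-2, -3), 2)), 2))) = Mul(-196, Add(-818, Pow(Add(18, Pow(6, 2)), 2))) = Mul(-196, Add(-818, Pow(Add(18, 36), 2))) = Mul(-196, Add(-818, Pow(54, 2))) = Mul(-196, Add(-818, 2916)) = Mul(-196, 2098) = -411208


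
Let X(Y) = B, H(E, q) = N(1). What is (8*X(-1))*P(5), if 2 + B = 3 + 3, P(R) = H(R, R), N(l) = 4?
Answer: 128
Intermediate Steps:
H(E, q) = 4
P(R) = 4
B = 4 (B = -2 + (3 + 3) = -2 + 6 = 4)
X(Y) = 4
(8*X(-1))*P(5) = (8*4)*4 = 32*4 = 128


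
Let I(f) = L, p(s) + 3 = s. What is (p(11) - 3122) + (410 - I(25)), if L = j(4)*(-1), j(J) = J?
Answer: -2700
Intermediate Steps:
L = -4 (L = 4*(-1) = -4)
p(s) = -3 + s
I(f) = -4
(p(11) - 3122) + (410 - I(25)) = ((-3 + 11) - 3122) + (410 - 1*(-4)) = (8 - 3122) + (410 + 4) = -3114 + 414 = -2700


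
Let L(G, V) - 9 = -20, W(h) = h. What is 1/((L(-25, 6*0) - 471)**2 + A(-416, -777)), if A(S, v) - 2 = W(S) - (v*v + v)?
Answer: -1/371042 ≈ -2.6951e-6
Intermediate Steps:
L(G, V) = -11 (L(G, V) = 9 - 20 = -11)
A(S, v) = 2 + S - v - v**2 (A(S, v) = 2 + (S - (v*v + v)) = 2 + (S - (v**2 + v)) = 2 + (S - (v + v**2)) = 2 + (S + (-v - v**2)) = 2 + (S - v - v**2) = 2 + S - v - v**2)
1/((L(-25, 6*0) - 471)**2 + A(-416, -777)) = 1/((-11 - 471)**2 + (2 - 416 - 1*(-777) - 1*(-777)**2)) = 1/((-482)**2 + (2 - 416 + 777 - 1*603729)) = 1/(232324 + (2 - 416 + 777 - 603729)) = 1/(232324 - 603366) = 1/(-371042) = -1/371042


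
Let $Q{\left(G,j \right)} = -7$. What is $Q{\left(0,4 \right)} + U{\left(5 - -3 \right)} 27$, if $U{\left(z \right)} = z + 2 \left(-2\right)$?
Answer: $101$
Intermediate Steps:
$U{\left(z \right)} = -4 + z$ ($U{\left(z \right)} = z - 4 = -4 + z$)
$Q{\left(0,4 \right)} + U{\left(5 - -3 \right)} 27 = -7 + \left(-4 + \left(5 - -3\right)\right) 27 = -7 + \left(-4 + \left(5 + 3\right)\right) 27 = -7 + \left(-4 + 8\right) 27 = -7 + 4 \cdot 27 = -7 + 108 = 101$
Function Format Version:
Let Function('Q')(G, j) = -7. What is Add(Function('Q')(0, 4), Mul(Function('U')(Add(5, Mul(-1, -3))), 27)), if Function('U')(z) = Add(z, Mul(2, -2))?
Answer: 101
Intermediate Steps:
Function('U')(z) = Add(-4, z) (Function('U')(z) = Add(z, -4) = Add(-4, z))
Add(Function('Q')(0, 4), Mul(Function('U')(Add(5, Mul(-1, -3))), 27)) = Add(-7, Mul(Add(-4, Add(5, Mul(-1, -3))), 27)) = Add(-7, Mul(Add(-4, Add(5, 3)), 27)) = Add(-7, Mul(Add(-4, 8), 27)) = Add(-7, Mul(4, 27)) = Add(-7, 108) = 101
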